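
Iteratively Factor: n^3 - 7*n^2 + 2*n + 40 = (n + 2)*(n^2 - 9*n + 20) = (n - 5)*(n + 2)*(n - 4)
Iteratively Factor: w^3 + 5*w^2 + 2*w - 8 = (w + 2)*(w^2 + 3*w - 4) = (w + 2)*(w + 4)*(w - 1)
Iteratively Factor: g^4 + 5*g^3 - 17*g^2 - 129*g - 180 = (g + 4)*(g^3 + g^2 - 21*g - 45) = (g - 5)*(g + 4)*(g^2 + 6*g + 9) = (g - 5)*(g + 3)*(g + 4)*(g + 3)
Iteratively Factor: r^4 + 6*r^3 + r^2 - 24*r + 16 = (r - 1)*(r^3 + 7*r^2 + 8*r - 16) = (r - 1)^2*(r^2 + 8*r + 16) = (r - 1)^2*(r + 4)*(r + 4)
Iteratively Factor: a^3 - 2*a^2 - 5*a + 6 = (a - 3)*(a^2 + a - 2) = (a - 3)*(a + 2)*(a - 1)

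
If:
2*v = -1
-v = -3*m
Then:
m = -1/6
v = -1/2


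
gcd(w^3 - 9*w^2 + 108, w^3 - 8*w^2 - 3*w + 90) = w^2 - 3*w - 18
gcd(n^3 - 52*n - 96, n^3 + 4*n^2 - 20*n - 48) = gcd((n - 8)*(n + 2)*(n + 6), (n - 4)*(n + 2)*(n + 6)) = n^2 + 8*n + 12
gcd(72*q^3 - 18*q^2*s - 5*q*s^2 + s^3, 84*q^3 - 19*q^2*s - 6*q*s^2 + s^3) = 12*q^2 - q*s - s^2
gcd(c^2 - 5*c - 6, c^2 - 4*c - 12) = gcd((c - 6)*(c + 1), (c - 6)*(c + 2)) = c - 6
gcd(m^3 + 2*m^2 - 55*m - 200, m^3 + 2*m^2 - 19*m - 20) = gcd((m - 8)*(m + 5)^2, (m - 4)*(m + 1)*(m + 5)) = m + 5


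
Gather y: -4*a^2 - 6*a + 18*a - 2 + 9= -4*a^2 + 12*a + 7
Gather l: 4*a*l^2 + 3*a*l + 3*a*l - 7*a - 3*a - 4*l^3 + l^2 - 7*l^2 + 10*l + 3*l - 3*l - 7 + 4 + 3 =-10*a - 4*l^3 + l^2*(4*a - 6) + l*(6*a + 10)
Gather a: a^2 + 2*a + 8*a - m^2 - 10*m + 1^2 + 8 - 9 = a^2 + 10*a - m^2 - 10*m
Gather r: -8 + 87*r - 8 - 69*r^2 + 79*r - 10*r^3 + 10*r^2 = -10*r^3 - 59*r^2 + 166*r - 16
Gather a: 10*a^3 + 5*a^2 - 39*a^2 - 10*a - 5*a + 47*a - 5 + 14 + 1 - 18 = 10*a^3 - 34*a^2 + 32*a - 8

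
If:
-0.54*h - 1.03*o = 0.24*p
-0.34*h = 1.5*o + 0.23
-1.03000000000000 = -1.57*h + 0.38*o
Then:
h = 0.59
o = -0.29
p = -0.09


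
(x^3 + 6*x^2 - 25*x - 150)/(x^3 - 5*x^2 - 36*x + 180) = (x + 5)/(x - 6)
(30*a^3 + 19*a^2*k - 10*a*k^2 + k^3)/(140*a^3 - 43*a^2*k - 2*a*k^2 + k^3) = (6*a^2 + 5*a*k - k^2)/(28*a^2 - 3*a*k - k^2)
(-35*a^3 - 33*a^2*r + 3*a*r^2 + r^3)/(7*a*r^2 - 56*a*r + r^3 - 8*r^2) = (-5*a^2 - 4*a*r + r^2)/(r*(r - 8))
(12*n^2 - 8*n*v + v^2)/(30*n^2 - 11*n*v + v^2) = (-2*n + v)/(-5*n + v)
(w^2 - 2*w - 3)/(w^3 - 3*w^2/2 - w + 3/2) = 2*(w - 3)/(2*w^2 - 5*w + 3)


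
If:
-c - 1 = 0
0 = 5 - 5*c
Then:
No Solution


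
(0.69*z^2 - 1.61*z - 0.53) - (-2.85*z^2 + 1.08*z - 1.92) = 3.54*z^2 - 2.69*z + 1.39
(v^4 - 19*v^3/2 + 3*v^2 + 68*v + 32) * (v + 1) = v^5 - 17*v^4/2 - 13*v^3/2 + 71*v^2 + 100*v + 32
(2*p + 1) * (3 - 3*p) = -6*p^2 + 3*p + 3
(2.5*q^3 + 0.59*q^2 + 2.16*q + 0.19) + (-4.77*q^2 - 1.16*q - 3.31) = 2.5*q^3 - 4.18*q^2 + 1.0*q - 3.12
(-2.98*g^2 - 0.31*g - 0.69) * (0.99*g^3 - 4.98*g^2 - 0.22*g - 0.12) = -2.9502*g^5 + 14.5335*g^4 + 1.5163*g^3 + 3.862*g^2 + 0.189*g + 0.0828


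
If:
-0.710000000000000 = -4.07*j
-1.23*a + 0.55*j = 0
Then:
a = 0.08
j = 0.17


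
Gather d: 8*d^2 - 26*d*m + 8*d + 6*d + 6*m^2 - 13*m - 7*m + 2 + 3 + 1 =8*d^2 + d*(14 - 26*m) + 6*m^2 - 20*m + 6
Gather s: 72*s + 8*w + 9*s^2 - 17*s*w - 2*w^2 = 9*s^2 + s*(72 - 17*w) - 2*w^2 + 8*w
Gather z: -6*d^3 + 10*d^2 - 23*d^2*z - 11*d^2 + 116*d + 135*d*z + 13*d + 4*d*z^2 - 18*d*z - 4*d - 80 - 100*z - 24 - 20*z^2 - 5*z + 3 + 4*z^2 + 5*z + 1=-6*d^3 - d^2 + 125*d + z^2*(4*d - 16) + z*(-23*d^2 + 117*d - 100) - 100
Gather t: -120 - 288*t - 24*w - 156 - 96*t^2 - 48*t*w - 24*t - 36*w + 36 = -96*t^2 + t*(-48*w - 312) - 60*w - 240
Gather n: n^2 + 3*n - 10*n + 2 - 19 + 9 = n^2 - 7*n - 8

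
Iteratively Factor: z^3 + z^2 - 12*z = (z)*(z^2 + z - 12) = z*(z + 4)*(z - 3)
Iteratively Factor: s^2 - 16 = (s + 4)*(s - 4)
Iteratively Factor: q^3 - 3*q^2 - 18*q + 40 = (q - 5)*(q^2 + 2*q - 8) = (q - 5)*(q + 4)*(q - 2)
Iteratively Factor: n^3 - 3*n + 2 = (n - 1)*(n^2 + n - 2) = (n - 1)*(n + 2)*(n - 1)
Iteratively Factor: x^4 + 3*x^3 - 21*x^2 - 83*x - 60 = (x - 5)*(x^3 + 8*x^2 + 19*x + 12) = (x - 5)*(x + 3)*(x^2 + 5*x + 4) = (x - 5)*(x + 3)*(x + 4)*(x + 1)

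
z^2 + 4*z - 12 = (z - 2)*(z + 6)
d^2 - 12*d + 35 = (d - 7)*(d - 5)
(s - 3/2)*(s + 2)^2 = s^3 + 5*s^2/2 - 2*s - 6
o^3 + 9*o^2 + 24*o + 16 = (o + 1)*(o + 4)^2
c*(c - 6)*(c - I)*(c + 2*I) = c^4 - 6*c^3 + I*c^3 + 2*c^2 - 6*I*c^2 - 12*c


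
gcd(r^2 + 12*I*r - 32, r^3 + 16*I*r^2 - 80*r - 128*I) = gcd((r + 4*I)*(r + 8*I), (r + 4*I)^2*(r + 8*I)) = r^2 + 12*I*r - 32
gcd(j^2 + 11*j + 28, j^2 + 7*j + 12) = j + 4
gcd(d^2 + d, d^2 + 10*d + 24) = 1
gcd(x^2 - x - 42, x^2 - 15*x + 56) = x - 7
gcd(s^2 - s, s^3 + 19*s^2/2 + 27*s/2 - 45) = 1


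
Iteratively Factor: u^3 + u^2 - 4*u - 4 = (u + 2)*(u^2 - u - 2) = (u - 2)*(u + 2)*(u + 1)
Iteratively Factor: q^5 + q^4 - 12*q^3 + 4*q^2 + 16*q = (q)*(q^4 + q^3 - 12*q^2 + 4*q + 16) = q*(q + 1)*(q^3 - 12*q + 16) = q*(q + 1)*(q + 4)*(q^2 - 4*q + 4) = q*(q - 2)*(q + 1)*(q + 4)*(q - 2)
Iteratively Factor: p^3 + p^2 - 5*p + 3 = (p - 1)*(p^2 + 2*p - 3) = (p - 1)*(p + 3)*(p - 1)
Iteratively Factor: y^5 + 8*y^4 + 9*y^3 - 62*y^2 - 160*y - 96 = (y + 2)*(y^4 + 6*y^3 - 3*y^2 - 56*y - 48) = (y + 1)*(y + 2)*(y^3 + 5*y^2 - 8*y - 48) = (y - 3)*(y + 1)*(y + 2)*(y^2 + 8*y + 16) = (y - 3)*(y + 1)*(y + 2)*(y + 4)*(y + 4)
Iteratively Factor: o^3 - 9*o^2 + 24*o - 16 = (o - 4)*(o^2 - 5*o + 4) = (o - 4)^2*(o - 1)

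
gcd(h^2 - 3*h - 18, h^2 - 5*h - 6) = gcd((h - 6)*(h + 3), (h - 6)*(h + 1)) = h - 6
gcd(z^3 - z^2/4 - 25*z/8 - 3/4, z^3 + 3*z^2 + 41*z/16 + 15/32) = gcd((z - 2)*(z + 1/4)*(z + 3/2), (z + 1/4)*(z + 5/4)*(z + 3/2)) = z^2 + 7*z/4 + 3/8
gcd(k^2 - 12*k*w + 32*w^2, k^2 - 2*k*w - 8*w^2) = -k + 4*w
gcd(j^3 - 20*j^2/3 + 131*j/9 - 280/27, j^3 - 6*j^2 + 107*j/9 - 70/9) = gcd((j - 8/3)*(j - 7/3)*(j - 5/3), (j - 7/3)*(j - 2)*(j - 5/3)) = j^2 - 4*j + 35/9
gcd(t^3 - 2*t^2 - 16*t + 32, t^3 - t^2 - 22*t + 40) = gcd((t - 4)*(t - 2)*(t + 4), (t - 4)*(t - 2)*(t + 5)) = t^2 - 6*t + 8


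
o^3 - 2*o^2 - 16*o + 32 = (o - 4)*(o - 2)*(o + 4)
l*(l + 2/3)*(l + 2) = l^3 + 8*l^2/3 + 4*l/3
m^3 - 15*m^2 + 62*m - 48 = (m - 8)*(m - 6)*(m - 1)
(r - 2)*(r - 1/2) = r^2 - 5*r/2 + 1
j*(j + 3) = j^2 + 3*j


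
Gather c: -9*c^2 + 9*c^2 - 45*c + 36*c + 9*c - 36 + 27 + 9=0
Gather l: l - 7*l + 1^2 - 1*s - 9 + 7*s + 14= -6*l + 6*s + 6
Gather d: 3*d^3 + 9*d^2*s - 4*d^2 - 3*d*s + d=3*d^3 + d^2*(9*s - 4) + d*(1 - 3*s)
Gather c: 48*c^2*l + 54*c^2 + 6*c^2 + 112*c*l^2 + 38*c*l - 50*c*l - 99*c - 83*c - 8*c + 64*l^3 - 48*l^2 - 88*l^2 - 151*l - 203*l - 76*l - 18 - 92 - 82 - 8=c^2*(48*l + 60) + c*(112*l^2 - 12*l - 190) + 64*l^3 - 136*l^2 - 430*l - 200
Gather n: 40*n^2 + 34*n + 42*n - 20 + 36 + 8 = 40*n^2 + 76*n + 24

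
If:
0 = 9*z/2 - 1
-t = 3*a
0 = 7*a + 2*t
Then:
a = 0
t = 0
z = 2/9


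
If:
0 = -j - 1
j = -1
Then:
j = -1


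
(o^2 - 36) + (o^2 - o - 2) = 2*o^2 - o - 38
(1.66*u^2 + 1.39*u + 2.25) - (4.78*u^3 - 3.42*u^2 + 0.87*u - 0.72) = -4.78*u^3 + 5.08*u^2 + 0.52*u + 2.97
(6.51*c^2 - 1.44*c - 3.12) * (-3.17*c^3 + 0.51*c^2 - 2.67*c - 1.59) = -20.6367*c^5 + 7.8849*c^4 - 8.2257*c^3 - 8.0973*c^2 + 10.62*c + 4.9608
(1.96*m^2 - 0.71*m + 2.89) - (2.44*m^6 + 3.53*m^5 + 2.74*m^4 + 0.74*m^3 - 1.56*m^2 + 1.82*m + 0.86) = -2.44*m^6 - 3.53*m^5 - 2.74*m^4 - 0.74*m^3 + 3.52*m^2 - 2.53*m + 2.03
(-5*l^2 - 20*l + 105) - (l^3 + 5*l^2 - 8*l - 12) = -l^3 - 10*l^2 - 12*l + 117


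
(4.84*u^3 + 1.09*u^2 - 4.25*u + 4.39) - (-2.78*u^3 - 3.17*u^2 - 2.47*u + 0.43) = 7.62*u^3 + 4.26*u^2 - 1.78*u + 3.96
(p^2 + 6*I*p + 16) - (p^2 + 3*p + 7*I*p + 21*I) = -3*p - I*p + 16 - 21*I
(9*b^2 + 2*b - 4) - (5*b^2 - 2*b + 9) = 4*b^2 + 4*b - 13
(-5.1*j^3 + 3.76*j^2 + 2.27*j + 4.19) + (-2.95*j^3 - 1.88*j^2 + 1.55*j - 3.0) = -8.05*j^3 + 1.88*j^2 + 3.82*j + 1.19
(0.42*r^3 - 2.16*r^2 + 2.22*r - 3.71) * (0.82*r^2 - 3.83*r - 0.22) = 0.3444*r^5 - 3.3798*r^4 + 10.0008*r^3 - 11.0696*r^2 + 13.7209*r + 0.8162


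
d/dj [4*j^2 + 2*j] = 8*j + 2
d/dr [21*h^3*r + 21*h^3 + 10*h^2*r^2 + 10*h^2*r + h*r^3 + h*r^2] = h*(21*h^2 + 20*h*r + 10*h + 3*r^2 + 2*r)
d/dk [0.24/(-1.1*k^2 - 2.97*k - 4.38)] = (0.528*k + 0.7128)/(1.1*k^2 + 2.97*k + 4.38)^2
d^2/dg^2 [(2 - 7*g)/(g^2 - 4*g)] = 2*(3*g*(g - 4)*(7*g - 10) - 4*(g - 2)^2*(7*g - 2))/(g^3*(g - 4)^3)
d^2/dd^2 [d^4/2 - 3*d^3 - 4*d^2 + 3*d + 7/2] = 6*d^2 - 18*d - 8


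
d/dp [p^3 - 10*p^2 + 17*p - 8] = 3*p^2 - 20*p + 17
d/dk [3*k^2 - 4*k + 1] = 6*k - 4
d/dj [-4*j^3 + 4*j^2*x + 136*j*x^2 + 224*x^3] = -12*j^2 + 8*j*x + 136*x^2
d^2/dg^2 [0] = 0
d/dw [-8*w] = -8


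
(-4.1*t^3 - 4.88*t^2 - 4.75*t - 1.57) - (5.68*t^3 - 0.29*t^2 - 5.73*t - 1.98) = -9.78*t^3 - 4.59*t^2 + 0.98*t + 0.41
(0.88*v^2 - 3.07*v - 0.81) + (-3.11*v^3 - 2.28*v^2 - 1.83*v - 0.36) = -3.11*v^3 - 1.4*v^2 - 4.9*v - 1.17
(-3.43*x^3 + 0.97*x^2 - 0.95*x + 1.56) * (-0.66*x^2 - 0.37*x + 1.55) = 2.2638*x^5 + 0.6289*x^4 - 5.0484*x^3 + 0.8254*x^2 - 2.0497*x + 2.418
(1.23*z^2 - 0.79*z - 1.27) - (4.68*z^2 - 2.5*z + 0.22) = -3.45*z^2 + 1.71*z - 1.49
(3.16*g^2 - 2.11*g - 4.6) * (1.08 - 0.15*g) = -0.474*g^3 + 3.7293*g^2 - 1.5888*g - 4.968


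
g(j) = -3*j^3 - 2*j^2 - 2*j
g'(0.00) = -2.00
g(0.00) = 0.00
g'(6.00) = -350.00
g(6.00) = -732.00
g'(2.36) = -61.57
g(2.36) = -55.29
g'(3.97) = -159.73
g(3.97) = -227.17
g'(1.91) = -42.47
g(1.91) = -32.02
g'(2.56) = -71.22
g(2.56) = -68.56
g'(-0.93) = -6.06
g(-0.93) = 2.54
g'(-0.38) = -1.78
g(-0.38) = 0.64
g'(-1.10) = -8.49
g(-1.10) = 3.77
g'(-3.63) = -106.07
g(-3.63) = 124.40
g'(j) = -9*j^2 - 4*j - 2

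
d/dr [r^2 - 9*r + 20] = 2*r - 9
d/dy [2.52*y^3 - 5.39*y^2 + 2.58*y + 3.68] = 7.56*y^2 - 10.78*y + 2.58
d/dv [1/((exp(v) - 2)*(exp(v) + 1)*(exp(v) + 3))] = (-3*exp(2*v) - 4*exp(v) + 5)*exp(v)/(exp(6*v) + 4*exp(5*v) - 6*exp(4*v) - 32*exp(3*v) + exp(2*v) + 60*exp(v) + 36)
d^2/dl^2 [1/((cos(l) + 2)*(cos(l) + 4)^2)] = (-9*sin(l)^4 + 22*sin(l)^2 + 199*cos(l)/2 - 19*cos(3*l)/2 + 75)/((cos(l) + 2)^3*(cos(l) + 4)^4)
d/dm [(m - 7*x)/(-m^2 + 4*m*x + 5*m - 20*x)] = (-m^2 + 4*m*x + 5*m - 20*x - (m - 7*x)*(-2*m + 4*x + 5))/(m^2 - 4*m*x - 5*m + 20*x)^2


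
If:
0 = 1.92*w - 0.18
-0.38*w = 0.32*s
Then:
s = -0.11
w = 0.09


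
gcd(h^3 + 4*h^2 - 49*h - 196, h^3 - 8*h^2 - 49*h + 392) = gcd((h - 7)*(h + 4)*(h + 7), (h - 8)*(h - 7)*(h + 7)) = h^2 - 49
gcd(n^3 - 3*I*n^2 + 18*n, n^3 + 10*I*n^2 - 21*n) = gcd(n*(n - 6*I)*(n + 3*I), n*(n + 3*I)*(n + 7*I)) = n^2 + 3*I*n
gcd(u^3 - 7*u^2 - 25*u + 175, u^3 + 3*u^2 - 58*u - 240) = u + 5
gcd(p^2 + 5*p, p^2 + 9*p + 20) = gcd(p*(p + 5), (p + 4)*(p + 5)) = p + 5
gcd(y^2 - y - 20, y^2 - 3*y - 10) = y - 5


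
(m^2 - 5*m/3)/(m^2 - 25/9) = 3*m/(3*m + 5)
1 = 1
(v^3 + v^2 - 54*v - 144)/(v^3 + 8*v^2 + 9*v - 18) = (v - 8)/(v - 1)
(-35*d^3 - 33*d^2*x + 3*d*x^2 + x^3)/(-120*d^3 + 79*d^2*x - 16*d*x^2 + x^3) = (7*d^2 + 8*d*x + x^2)/(24*d^2 - 11*d*x + x^2)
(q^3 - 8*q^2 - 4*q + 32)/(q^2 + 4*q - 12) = (q^2 - 6*q - 16)/(q + 6)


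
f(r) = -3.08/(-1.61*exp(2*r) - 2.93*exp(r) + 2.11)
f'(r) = -3.08*(3.22*exp(2*r) + 2.93*exp(r))/(-1.61*exp(2*r) - 2.93*exp(r) + 2.11)^2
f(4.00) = 0.00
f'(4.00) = -0.00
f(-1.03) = -3.59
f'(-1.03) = -6.08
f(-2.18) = -1.75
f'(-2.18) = -0.37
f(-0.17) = 2.04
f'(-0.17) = -6.45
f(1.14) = 0.14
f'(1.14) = -0.24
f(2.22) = 0.02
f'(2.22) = -0.04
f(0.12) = 0.95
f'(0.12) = -2.17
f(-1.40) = -2.39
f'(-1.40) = -1.70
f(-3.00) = -1.57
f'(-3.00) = -0.12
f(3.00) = 0.00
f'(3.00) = -0.00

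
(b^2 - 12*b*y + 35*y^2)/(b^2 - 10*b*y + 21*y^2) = (-b + 5*y)/(-b + 3*y)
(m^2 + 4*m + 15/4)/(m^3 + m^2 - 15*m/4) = (2*m + 3)/(m*(2*m - 3))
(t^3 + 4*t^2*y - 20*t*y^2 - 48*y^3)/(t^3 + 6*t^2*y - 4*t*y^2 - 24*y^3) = (-t + 4*y)/(-t + 2*y)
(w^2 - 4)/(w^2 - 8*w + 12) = (w + 2)/(w - 6)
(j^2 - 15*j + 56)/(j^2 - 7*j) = (j - 8)/j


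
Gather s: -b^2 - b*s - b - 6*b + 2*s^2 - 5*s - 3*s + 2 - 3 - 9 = -b^2 - 7*b + 2*s^2 + s*(-b - 8) - 10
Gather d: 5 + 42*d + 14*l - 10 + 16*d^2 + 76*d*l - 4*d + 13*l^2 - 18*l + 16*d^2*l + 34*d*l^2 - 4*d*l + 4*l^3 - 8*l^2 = d^2*(16*l + 16) + d*(34*l^2 + 72*l + 38) + 4*l^3 + 5*l^2 - 4*l - 5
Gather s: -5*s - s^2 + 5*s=-s^2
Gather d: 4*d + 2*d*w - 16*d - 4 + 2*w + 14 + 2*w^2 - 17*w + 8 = d*(2*w - 12) + 2*w^2 - 15*w + 18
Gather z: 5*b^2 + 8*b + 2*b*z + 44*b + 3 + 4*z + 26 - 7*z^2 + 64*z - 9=5*b^2 + 52*b - 7*z^2 + z*(2*b + 68) + 20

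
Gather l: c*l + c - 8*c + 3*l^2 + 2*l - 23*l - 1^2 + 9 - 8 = -7*c + 3*l^2 + l*(c - 21)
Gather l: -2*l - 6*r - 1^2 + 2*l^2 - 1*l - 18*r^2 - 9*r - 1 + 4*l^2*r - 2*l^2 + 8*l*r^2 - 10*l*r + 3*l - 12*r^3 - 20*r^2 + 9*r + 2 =4*l^2*r + l*(8*r^2 - 10*r) - 12*r^3 - 38*r^2 - 6*r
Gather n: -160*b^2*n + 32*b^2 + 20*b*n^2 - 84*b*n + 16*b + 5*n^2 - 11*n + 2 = 32*b^2 + 16*b + n^2*(20*b + 5) + n*(-160*b^2 - 84*b - 11) + 2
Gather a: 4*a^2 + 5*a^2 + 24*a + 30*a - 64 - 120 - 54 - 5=9*a^2 + 54*a - 243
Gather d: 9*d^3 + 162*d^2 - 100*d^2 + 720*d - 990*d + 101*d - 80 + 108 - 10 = 9*d^3 + 62*d^2 - 169*d + 18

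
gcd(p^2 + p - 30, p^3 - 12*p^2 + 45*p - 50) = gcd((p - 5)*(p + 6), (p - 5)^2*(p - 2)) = p - 5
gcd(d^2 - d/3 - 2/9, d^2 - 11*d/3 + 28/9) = 1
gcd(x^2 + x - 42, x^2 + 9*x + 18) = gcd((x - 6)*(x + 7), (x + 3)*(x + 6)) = 1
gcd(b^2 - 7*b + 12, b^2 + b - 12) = b - 3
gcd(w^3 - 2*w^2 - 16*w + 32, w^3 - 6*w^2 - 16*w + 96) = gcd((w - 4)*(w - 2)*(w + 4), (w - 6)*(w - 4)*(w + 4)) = w^2 - 16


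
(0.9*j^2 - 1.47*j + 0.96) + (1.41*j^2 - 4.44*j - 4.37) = 2.31*j^2 - 5.91*j - 3.41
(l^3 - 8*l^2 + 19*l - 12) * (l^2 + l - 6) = l^5 - 7*l^4 + 5*l^3 + 55*l^2 - 126*l + 72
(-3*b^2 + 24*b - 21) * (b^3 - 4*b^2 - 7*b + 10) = -3*b^5 + 36*b^4 - 96*b^3 - 114*b^2 + 387*b - 210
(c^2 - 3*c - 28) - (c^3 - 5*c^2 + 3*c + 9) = -c^3 + 6*c^2 - 6*c - 37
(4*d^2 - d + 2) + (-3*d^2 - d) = d^2 - 2*d + 2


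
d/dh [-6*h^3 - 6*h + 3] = -18*h^2 - 6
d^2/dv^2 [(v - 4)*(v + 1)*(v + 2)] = 6*v - 2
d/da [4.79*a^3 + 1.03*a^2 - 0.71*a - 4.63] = 14.37*a^2 + 2.06*a - 0.71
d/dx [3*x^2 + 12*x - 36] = 6*x + 12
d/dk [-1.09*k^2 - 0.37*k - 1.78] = -2.18*k - 0.37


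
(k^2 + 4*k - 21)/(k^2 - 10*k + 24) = (k^2 + 4*k - 21)/(k^2 - 10*k + 24)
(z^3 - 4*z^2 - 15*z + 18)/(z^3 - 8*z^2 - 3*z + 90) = (z - 1)/(z - 5)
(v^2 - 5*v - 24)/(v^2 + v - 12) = (v^2 - 5*v - 24)/(v^2 + v - 12)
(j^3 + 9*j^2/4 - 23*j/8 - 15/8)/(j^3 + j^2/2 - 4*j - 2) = (4*j^2 + 7*j - 15)/(4*(j^2 - 4))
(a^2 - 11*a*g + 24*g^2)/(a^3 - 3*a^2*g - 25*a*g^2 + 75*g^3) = (a - 8*g)/(a^2 - 25*g^2)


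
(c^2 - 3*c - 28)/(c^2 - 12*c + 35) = (c + 4)/(c - 5)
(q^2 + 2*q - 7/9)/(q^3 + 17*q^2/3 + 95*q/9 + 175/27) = 3*(3*q - 1)/(9*q^2 + 30*q + 25)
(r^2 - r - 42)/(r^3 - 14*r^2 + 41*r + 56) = (r + 6)/(r^2 - 7*r - 8)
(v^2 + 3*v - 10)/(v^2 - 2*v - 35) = (v - 2)/(v - 7)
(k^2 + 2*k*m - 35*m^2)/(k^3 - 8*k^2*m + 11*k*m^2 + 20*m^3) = (k + 7*m)/(k^2 - 3*k*m - 4*m^2)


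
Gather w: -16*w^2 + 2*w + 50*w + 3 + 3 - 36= -16*w^2 + 52*w - 30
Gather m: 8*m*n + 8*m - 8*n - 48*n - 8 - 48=m*(8*n + 8) - 56*n - 56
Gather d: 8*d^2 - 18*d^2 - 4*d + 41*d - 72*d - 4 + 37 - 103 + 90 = -10*d^2 - 35*d + 20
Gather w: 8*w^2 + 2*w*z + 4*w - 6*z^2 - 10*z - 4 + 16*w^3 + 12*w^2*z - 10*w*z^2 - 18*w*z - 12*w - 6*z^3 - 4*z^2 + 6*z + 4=16*w^3 + w^2*(12*z + 8) + w*(-10*z^2 - 16*z - 8) - 6*z^3 - 10*z^2 - 4*z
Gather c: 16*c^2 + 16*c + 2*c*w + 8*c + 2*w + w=16*c^2 + c*(2*w + 24) + 3*w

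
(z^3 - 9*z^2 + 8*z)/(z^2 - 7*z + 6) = z*(z - 8)/(z - 6)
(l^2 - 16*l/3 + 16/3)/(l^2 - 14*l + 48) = (3*l^2 - 16*l + 16)/(3*(l^2 - 14*l + 48))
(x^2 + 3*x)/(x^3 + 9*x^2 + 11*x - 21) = x/(x^2 + 6*x - 7)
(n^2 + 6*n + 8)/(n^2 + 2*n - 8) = (n + 2)/(n - 2)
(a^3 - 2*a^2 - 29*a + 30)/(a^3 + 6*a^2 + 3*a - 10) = (a - 6)/(a + 2)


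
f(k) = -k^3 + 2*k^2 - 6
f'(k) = -3*k^2 + 4*k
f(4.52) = -57.48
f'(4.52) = -43.21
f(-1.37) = 0.33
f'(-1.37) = -11.11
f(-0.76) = -4.41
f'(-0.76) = -4.77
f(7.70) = -343.95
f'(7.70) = -147.07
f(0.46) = -5.67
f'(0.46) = 1.21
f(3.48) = -23.92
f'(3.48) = -22.41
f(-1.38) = 0.44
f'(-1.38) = -11.23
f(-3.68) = 70.92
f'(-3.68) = -55.35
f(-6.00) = 282.00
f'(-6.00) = -132.00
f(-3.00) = 39.00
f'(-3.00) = -39.00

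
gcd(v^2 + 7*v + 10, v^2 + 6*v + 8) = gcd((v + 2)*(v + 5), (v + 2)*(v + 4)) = v + 2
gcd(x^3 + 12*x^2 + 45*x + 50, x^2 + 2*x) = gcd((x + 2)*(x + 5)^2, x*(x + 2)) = x + 2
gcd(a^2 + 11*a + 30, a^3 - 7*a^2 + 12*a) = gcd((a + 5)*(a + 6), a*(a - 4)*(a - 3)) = 1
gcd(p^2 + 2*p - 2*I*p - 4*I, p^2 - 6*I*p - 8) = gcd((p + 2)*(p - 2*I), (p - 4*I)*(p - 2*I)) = p - 2*I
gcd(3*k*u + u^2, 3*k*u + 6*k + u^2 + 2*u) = 3*k + u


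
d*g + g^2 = g*(d + g)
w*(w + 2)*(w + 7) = w^3 + 9*w^2 + 14*w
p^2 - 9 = (p - 3)*(p + 3)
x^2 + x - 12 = (x - 3)*(x + 4)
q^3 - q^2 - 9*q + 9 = (q - 3)*(q - 1)*(q + 3)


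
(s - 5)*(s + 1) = s^2 - 4*s - 5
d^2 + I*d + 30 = (d - 5*I)*(d + 6*I)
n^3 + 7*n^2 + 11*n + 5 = (n + 1)^2*(n + 5)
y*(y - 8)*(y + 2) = y^3 - 6*y^2 - 16*y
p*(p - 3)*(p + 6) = p^3 + 3*p^2 - 18*p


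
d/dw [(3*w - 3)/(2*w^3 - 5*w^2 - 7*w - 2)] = 3*(-4*w^3 + 11*w^2 - 10*w - 9)/(4*w^6 - 20*w^5 - 3*w^4 + 62*w^3 + 69*w^2 + 28*w + 4)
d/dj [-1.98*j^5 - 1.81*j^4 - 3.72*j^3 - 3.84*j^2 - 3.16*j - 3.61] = -9.9*j^4 - 7.24*j^3 - 11.16*j^2 - 7.68*j - 3.16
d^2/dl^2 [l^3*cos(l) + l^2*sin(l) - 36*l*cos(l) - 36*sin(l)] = -l^3*cos(l) - 7*l^2*sin(l) + 46*l*cos(l) + 110*sin(l)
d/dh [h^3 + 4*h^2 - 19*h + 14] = 3*h^2 + 8*h - 19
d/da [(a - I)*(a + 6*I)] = 2*a + 5*I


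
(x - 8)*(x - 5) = x^2 - 13*x + 40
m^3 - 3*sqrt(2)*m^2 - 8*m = m*(m - 4*sqrt(2))*(m + sqrt(2))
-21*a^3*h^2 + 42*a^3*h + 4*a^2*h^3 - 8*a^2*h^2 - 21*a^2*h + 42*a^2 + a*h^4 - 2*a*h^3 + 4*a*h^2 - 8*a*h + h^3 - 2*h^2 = (-3*a + h)*(7*a + h)*(h - 2)*(a*h + 1)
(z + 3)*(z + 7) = z^2 + 10*z + 21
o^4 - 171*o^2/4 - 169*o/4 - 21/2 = (o - 7)*(o + 1/2)^2*(o + 6)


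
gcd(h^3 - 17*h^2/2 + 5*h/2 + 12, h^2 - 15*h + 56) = h - 8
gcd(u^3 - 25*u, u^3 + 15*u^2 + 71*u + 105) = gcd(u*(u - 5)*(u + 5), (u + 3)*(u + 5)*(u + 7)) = u + 5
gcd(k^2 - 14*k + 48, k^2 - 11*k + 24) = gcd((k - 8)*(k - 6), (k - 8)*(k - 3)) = k - 8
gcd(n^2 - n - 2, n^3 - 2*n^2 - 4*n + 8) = n - 2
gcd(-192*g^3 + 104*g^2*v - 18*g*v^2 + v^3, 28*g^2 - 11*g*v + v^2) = -4*g + v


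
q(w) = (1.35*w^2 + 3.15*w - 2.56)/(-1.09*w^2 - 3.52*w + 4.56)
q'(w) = (2.18*w + 3.52)*(1.35*w^2 + 3.15*w - 2.56)/(-1.09*w^2 - 3.52*w + 4.56)^2 + (2.7*w + 3.15)/(-1.09*w^2 - 3.52*w + 4.56)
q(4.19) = -1.17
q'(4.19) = 0.01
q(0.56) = -0.17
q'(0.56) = 1.72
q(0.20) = -0.49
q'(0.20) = 0.46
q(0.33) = -0.42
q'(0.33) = 0.69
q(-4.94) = -3.19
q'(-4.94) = -2.78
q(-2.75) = -0.17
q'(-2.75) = -0.64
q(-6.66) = -1.79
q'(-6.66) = -0.24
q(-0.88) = -0.63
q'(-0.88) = -0.03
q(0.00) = -0.56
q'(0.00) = 0.26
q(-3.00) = 0.03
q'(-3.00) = -0.95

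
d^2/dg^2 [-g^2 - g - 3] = -2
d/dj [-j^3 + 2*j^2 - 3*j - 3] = -3*j^2 + 4*j - 3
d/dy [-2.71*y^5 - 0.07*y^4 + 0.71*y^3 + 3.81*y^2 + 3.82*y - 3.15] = -13.55*y^4 - 0.28*y^3 + 2.13*y^2 + 7.62*y + 3.82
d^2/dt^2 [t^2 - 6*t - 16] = 2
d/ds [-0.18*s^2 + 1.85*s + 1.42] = 1.85 - 0.36*s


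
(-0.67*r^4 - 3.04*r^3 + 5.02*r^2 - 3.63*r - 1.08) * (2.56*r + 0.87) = -1.7152*r^5 - 8.3653*r^4 + 10.2064*r^3 - 4.9254*r^2 - 5.9229*r - 0.9396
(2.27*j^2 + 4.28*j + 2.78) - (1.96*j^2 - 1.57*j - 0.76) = 0.31*j^2 + 5.85*j + 3.54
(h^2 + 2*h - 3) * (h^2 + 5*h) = h^4 + 7*h^3 + 7*h^2 - 15*h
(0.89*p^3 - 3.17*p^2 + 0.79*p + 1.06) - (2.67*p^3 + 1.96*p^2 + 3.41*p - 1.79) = -1.78*p^3 - 5.13*p^2 - 2.62*p + 2.85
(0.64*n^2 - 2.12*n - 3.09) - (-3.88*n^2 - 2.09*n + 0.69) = 4.52*n^2 - 0.0300000000000002*n - 3.78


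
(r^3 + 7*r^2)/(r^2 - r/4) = 4*r*(r + 7)/(4*r - 1)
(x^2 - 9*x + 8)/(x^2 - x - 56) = (x - 1)/(x + 7)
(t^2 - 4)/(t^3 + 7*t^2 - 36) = (t + 2)/(t^2 + 9*t + 18)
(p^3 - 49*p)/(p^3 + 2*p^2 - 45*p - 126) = p*(p + 7)/(p^2 + 9*p + 18)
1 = 1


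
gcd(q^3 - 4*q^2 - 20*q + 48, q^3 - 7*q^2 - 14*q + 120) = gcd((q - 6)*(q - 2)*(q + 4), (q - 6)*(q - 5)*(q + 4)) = q^2 - 2*q - 24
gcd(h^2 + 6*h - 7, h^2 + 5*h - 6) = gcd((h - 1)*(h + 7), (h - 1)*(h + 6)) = h - 1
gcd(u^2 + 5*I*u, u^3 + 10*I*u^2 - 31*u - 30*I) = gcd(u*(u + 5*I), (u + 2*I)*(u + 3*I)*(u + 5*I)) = u + 5*I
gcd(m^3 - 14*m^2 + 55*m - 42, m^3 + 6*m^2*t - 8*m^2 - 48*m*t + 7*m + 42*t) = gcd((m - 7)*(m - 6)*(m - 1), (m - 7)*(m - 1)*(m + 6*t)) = m^2 - 8*m + 7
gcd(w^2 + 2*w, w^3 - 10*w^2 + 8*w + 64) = w + 2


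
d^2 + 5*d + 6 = (d + 2)*(d + 3)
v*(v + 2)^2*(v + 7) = v^4 + 11*v^3 + 32*v^2 + 28*v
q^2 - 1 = (q - 1)*(q + 1)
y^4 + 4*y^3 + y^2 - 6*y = y*(y - 1)*(y + 2)*(y + 3)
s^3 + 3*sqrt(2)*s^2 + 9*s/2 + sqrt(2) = (s + sqrt(2)/2)^2*(s + 2*sqrt(2))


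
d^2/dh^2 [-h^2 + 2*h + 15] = -2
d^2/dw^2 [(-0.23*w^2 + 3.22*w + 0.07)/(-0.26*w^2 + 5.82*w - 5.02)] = (0.260728*w^3 - 1.82956800000001*w^2 + 25.852008*w - 181.12084)/(0.017576*w^6 - 1.180296*w^5 + 27.438528*w^4 - 242.714952*w^3 + 529.774656*w^2 - 439.998984*w + 126.506008)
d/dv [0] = 0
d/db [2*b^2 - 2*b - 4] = 4*b - 2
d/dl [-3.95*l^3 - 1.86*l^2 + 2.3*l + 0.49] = -11.85*l^2 - 3.72*l + 2.3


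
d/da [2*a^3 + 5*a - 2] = 6*a^2 + 5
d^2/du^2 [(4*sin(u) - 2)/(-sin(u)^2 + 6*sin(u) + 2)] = 4*(sin(u)^5 + 4*sin(u)^4 + 19*sin(u)^3 - 31*sin(u)^2 - 20*sin(u) + 62)/(sin(u)^2 - 6*sin(u) - 2)^3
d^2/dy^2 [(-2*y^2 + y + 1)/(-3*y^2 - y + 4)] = -30/(27*y^3 + 108*y^2 + 144*y + 64)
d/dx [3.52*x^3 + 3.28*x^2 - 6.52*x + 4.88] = 10.56*x^2 + 6.56*x - 6.52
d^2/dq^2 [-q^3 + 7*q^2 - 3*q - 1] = 14 - 6*q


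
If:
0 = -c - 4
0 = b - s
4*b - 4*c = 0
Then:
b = -4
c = -4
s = -4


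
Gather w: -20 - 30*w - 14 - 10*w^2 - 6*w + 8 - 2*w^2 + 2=-12*w^2 - 36*w - 24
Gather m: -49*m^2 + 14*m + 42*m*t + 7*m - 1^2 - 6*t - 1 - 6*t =-49*m^2 + m*(42*t + 21) - 12*t - 2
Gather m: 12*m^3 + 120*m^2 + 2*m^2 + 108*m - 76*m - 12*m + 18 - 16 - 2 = 12*m^3 + 122*m^2 + 20*m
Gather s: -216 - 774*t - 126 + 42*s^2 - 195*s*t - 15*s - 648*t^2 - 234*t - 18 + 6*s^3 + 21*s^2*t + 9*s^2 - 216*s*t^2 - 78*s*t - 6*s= 6*s^3 + s^2*(21*t + 51) + s*(-216*t^2 - 273*t - 21) - 648*t^2 - 1008*t - 360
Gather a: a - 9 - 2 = a - 11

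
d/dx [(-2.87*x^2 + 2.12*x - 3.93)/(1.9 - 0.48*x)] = (1.3776*x^2 - 10.906*x + 2.1416)/(0.2304*x^2 - 1.824*x + 3.61)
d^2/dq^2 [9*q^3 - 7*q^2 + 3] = 54*q - 14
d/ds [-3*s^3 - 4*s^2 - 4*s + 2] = -9*s^2 - 8*s - 4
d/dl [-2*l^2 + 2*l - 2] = 2 - 4*l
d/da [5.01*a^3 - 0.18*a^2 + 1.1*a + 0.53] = 15.03*a^2 - 0.36*a + 1.1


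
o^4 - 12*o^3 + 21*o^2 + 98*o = o*(o - 7)^2*(o + 2)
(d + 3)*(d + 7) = d^2 + 10*d + 21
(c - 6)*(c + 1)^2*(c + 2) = c^4 - 2*c^3 - 19*c^2 - 28*c - 12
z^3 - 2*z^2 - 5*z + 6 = (z - 3)*(z - 1)*(z + 2)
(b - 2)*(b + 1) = b^2 - b - 2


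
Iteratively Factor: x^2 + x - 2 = (x - 1)*(x + 2)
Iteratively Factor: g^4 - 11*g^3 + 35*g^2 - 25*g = (g - 5)*(g^3 - 6*g^2 + 5*g) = g*(g - 5)*(g^2 - 6*g + 5) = g*(g - 5)^2*(g - 1)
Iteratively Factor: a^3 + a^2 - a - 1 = (a + 1)*(a^2 - 1) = (a - 1)*(a + 1)*(a + 1)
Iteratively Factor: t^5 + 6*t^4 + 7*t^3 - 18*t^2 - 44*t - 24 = (t + 1)*(t^4 + 5*t^3 + 2*t^2 - 20*t - 24) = (t - 2)*(t + 1)*(t^3 + 7*t^2 + 16*t + 12) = (t - 2)*(t + 1)*(t + 2)*(t^2 + 5*t + 6) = (t - 2)*(t + 1)*(t + 2)*(t + 3)*(t + 2)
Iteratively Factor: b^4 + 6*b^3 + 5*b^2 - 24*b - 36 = (b + 3)*(b^3 + 3*b^2 - 4*b - 12) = (b - 2)*(b + 3)*(b^2 + 5*b + 6) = (b - 2)*(b + 3)^2*(b + 2)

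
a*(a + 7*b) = a^2 + 7*a*b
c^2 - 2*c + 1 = (c - 1)^2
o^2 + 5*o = o*(o + 5)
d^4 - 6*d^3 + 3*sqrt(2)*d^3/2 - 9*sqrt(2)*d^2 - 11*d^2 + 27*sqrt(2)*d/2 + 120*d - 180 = (d - 3)^2*(d - 5*sqrt(2)/2)*(d + 4*sqrt(2))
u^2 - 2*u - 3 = (u - 3)*(u + 1)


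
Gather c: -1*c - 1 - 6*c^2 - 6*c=-6*c^2 - 7*c - 1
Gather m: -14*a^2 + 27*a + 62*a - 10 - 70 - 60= -14*a^2 + 89*a - 140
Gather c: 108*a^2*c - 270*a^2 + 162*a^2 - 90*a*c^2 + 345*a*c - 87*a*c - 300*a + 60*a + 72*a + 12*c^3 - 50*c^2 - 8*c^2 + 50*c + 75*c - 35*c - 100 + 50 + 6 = -108*a^2 - 168*a + 12*c^3 + c^2*(-90*a - 58) + c*(108*a^2 + 258*a + 90) - 44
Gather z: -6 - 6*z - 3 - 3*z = -9*z - 9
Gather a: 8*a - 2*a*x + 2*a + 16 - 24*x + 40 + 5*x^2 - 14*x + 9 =a*(10 - 2*x) + 5*x^2 - 38*x + 65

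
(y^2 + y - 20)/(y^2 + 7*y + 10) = (y - 4)/(y + 2)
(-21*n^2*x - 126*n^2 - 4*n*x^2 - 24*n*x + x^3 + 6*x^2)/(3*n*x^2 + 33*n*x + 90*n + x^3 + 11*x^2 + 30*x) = (-7*n + x)/(x + 5)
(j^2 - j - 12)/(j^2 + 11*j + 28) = (j^2 - j - 12)/(j^2 + 11*j + 28)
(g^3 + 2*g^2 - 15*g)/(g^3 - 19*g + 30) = g/(g - 2)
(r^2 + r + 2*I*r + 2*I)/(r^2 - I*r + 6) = (r + 1)/(r - 3*I)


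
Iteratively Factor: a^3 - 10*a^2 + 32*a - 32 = (a - 4)*(a^2 - 6*a + 8) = (a - 4)*(a - 2)*(a - 4)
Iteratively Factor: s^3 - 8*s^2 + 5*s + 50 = (s - 5)*(s^2 - 3*s - 10) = (s - 5)^2*(s + 2)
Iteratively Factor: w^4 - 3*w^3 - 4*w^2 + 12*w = (w + 2)*(w^3 - 5*w^2 + 6*w) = (w - 3)*(w + 2)*(w^2 - 2*w) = (w - 3)*(w - 2)*(w + 2)*(w)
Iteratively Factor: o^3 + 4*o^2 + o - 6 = (o + 2)*(o^2 + 2*o - 3) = (o - 1)*(o + 2)*(o + 3)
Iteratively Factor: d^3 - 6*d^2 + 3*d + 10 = (d - 2)*(d^2 - 4*d - 5) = (d - 5)*(d - 2)*(d + 1)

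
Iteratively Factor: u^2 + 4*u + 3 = (u + 1)*(u + 3)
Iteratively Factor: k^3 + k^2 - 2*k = (k + 2)*(k^2 - k) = k*(k + 2)*(k - 1)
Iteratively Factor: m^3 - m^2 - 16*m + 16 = (m - 4)*(m^2 + 3*m - 4) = (m - 4)*(m - 1)*(m + 4)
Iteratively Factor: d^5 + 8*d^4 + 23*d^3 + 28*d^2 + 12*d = (d + 1)*(d^4 + 7*d^3 + 16*d^2 + 12*d) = (d + 1)*(d + 2)*(d^3 + 5*d^2 + 6*d) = d*(d + 1)*(d + 2)*(d^2 + 5*d + 6) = d*(d + 1)*(d + 2)^2*(d + 3)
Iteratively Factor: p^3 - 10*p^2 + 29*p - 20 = (p - 5)*(p^2 - 5*p + 4) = (p - 5)*(p - 4)*(p - 1)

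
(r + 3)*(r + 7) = r^2 + 10*r + 21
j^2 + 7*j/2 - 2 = (j - 1/2)*(j + 4)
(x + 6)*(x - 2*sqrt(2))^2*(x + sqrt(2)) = x^4 - 3*sqrt(2)*x^3 + 6*x^3 - 18*sqrt(2)*x^2 + 8*sqrt(2)*x + 48*sqrt(2)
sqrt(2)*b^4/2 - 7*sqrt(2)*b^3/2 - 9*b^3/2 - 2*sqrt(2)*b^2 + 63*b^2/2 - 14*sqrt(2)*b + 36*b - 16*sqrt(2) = (b - 8)*(b - 4*sqrt(2))*(b - sqrt(2)/2)*(sqrt(2)*b/2 + sqrt(2)/2)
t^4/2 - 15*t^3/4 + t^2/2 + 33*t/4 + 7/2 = (t/2 + 1/4)*(t - 7)*(t - 2)*(t + 1)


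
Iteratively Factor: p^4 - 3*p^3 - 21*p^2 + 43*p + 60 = (p + 4)*(p^3 - 7*p^2 + 7*p + 15) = (p - 5)*(p + 4)*(p^2 - 2*p - 3) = (p - 5)*(p - 3)*(p + 4)*(p + 1)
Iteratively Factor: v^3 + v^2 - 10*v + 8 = (v - 1)*(v^2 + 2*v - 8) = (v - 1)*(v + 4)*(v - 2)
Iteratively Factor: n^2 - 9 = (n + 3)*(n - 3)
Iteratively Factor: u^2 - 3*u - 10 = (u + 2)*(u - 5)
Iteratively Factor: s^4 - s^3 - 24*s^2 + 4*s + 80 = (s + 4)*(s^3 - 5*s^2 - 4*s + 20) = (s + 2)*(s + 4)*(s^2 - 7*s + 10) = (s - 5)*(s + 2)*(s + 4)*(s - 2)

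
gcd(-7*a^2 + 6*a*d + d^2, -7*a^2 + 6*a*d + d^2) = 7*a^2 - 6*a*d - d^2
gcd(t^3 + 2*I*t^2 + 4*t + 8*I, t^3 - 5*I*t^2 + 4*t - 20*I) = t^2 + 4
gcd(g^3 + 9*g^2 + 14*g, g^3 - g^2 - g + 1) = 1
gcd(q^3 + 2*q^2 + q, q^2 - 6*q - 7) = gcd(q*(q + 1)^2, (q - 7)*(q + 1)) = q + 1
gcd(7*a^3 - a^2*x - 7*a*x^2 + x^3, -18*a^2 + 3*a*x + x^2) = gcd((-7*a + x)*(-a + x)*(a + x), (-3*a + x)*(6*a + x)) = 1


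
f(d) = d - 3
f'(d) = 1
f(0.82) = -2.18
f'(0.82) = 1.00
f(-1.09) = -4.09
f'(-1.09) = 1.00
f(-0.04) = -3.04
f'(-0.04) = 1.00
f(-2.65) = -5.65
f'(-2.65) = 1.00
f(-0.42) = -3.42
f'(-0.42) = 1.00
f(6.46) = 3.46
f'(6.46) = 1.00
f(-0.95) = -3.95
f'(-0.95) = 1.00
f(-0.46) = -3.46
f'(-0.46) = 1.00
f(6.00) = 3.00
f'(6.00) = 1.00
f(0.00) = -3.00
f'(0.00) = 1.00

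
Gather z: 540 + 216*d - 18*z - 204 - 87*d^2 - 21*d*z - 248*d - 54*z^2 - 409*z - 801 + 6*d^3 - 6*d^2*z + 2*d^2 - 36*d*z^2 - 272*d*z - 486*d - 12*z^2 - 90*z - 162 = 6*d^3 - 85*d^2 - 518*d + z^2*(-36*d - 66) + z*(-6*d^2 - 293*d - 517) - 627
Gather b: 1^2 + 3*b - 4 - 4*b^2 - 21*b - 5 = -4*b^2 - 18*b - 8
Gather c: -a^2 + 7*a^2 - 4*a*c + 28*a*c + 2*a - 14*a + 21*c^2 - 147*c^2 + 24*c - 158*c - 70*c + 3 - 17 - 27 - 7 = 6*a^2 - 12*a - 126*c^2 + c*(24*a - 204) - 48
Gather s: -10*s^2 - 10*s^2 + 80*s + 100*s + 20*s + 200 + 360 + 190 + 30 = -20*s^2 + 200*s + 780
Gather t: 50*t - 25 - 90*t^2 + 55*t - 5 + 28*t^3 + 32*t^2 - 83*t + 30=28*t^3 - 58*t^2 + 22*t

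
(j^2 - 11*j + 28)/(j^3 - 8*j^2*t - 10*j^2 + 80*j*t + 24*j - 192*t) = (7 - j)/(-j^2 + 8*j*t + 6*j - 48*t)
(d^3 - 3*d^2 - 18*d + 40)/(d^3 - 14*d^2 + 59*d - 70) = (d + 4)/(d - 7)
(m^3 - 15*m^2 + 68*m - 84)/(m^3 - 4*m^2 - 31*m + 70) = (m - 6)/(m + 5)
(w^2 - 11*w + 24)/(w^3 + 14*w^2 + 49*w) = (w^2 - 11*w + 24)/(w*(w^2 + 14*w + 49))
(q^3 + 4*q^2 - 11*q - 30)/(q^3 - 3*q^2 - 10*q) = (q^2 + 2*q - 15)/(q*(q - 5))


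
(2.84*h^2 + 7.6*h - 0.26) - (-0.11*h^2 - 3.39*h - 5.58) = 2.95*h^2 + 10.99*h + 5.32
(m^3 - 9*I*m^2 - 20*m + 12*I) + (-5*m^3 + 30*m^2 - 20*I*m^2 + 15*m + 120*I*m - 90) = -4*m^3 + 30*m^2 - 29*I*m^2 - 5*m + 120*I*m - 90 + 12*I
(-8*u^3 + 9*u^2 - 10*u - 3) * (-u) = 8*u^4 - 9*u^3 + 10*u^2 + 3*u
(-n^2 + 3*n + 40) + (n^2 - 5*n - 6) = 34 - 2*n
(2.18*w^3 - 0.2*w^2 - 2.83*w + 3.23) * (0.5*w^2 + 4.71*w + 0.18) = 1.09*w^5 + 10.1678*w^4 - 1.9646*w^3 - 11.7503*w^2 + 14.7039*w + 0.5814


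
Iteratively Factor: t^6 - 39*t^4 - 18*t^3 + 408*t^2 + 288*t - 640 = (t + 4)*(t^5 - 4*t^4 - 23*t^3 + 74*t^2 + 112*t - 160) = (t + 2)*(t + 4)*(t^4 - 6*t^3 - 11*t^2 + 96*t - 80) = (t - 1)*(t + 2)*(t + 4)*(t^3 - 5*t^2 - 16*t + 80) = (t - 1)*(t + 2)*(t + 4)^2*(t^2 - 9*t + 20) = (t - 4)*(t - 1)*(t + 2)*(t + 4)^2*(t - 5)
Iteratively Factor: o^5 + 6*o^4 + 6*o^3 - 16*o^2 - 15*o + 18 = (o + 2)*(o^4 + 4*o^3 - 2*o^2 - 12*o + 9) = (o + 2)*(o + 3)*(o^3 + o^2 - 5*o + 3) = (o - 1)*(o + 2)*(o + 3)*(o^2 + 2*o - 3) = (o - 1)*(o + 2)*(o + 3)^2*(o - 1)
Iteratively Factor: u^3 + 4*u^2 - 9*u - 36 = (u + 3)*(u^2 + u - 12) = (u - 3)*(u + 3)*(u + 4)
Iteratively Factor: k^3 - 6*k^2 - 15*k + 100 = (k - 5)*(k^2 - k - 20) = (k - 5)*(k + 4)*(k - 5)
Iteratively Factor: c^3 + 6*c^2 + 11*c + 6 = (c + 1)*(c^2 + 5*c + 6) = (c + 1)*(c + 2)*(c + 3)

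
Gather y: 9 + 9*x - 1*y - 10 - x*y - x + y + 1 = -x*y + 8*x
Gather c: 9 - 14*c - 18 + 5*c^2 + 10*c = 5*c^2 - 4*c - 9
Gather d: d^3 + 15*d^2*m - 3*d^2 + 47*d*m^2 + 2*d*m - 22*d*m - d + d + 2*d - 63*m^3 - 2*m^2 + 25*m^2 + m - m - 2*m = d^3 + d^2*(15*m - 3) + d*(47*m^2 - 20*m + 2) - 63*m^3 + 23*m^2 - 2*m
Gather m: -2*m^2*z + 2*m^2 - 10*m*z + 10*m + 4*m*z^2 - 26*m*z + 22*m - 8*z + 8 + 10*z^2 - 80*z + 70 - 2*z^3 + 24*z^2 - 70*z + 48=m^2*(2 - 2*z) + m*(4*z^2 - 36*z + 32) - 2*z^3 + 34*z^2 - 158*z + 126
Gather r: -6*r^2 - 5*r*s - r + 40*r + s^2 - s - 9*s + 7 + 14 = -6*r^2 + r*(39 - 5*s) + s^2 - 10*s + 21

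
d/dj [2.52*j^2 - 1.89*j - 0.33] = 5.04*j - 1.89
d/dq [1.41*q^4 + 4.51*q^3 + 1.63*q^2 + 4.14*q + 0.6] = 5.64*q^3 + 13.53*q^2 + 3.26*q + 4.14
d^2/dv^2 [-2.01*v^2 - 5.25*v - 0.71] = -4.02000000000000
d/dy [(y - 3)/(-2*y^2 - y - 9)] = (-2*y^2 - y + (y - 3)*(4*y + 1) - 9)/(2*y^2 + y + 9)^2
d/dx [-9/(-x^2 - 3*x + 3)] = 9*(-2*x - 3)/(x^2 + 3*x - 3)^2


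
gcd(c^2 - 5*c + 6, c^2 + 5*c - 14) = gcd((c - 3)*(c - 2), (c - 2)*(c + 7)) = c - 2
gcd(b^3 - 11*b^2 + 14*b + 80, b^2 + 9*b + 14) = b + 2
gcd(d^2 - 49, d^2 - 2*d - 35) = d - 7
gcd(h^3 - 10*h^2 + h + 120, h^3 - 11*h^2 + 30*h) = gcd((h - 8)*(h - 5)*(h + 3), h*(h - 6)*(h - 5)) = h - 5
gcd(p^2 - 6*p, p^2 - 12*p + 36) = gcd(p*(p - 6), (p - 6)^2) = p - 6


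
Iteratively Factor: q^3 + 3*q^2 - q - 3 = (q - 1)*(q^2 + 4*q + 3) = (q - 1)*(q + 3)*(q + 1)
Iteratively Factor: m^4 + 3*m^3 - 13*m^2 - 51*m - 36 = (m + 1)*(m^3 + 2*m^2 - 15*m - 36) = (m - 4)*(m + 1)*(m^2 + 6*m + 9) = (m - 4)*(m + 1)*(m + 3)*(m + 3)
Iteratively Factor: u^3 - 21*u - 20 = (u + 4)*(u^2 - 4*u - 5) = (u + 1)*(u + 4)*(u - 5)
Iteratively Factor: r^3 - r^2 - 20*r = (r + 4)*(r^2 - 5*r) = (r - 5)*(r + 4)*(r)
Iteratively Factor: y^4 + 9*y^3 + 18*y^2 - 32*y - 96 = (y + 4)*(y^3 + 5*y^2 - 2*y - 24) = (y + 4)^2*(y^2 + y - 6) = (y - 2)*(y + 4)^2*(y + 3)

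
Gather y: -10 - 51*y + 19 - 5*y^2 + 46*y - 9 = -5*y^2 - 5*y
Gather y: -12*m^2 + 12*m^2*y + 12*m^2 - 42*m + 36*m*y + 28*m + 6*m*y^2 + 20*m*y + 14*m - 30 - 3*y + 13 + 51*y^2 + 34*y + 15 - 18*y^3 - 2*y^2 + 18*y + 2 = -18*y^3 + y^2*(6*m + 49) + y*(12*m^2 + 56*m + 49)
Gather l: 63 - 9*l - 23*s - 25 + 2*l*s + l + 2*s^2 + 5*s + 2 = l*(2*s - 8) + 2*s^2 - 18*s + 40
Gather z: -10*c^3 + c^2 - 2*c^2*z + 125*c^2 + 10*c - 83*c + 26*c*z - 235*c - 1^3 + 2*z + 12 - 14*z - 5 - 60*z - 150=-10*c^3 + 126*c^2 - 308*c + z*(-2*c^2 + 26*c - 72) - 144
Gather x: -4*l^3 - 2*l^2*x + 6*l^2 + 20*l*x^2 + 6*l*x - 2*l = -4*l^3 + 6*l^2 + 20*l*x^2 - 2*l + x*(-2*l^2 + 6*l)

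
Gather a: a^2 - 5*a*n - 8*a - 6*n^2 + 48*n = a^2 + a*(-5*n - 8) - 6*n^2 + 48*n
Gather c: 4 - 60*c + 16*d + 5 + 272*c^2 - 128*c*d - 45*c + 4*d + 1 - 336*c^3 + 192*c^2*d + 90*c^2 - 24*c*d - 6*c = -336*c^3 + c^2*(192*d + 362) + c*(-152*d - 111) + 20*d + 10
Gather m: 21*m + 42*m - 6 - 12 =63*m - 18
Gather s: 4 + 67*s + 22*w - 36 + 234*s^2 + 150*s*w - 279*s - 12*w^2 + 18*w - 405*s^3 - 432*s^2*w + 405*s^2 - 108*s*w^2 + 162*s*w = -405*s^3 + s^2*(639 - 432*w) + s*(-108*w^2 + 312*w - 212) - 12*w^2 + 40*w - 32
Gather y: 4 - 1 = 3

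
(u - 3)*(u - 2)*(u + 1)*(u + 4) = u^4 - 15*u^2 + 10*u + 24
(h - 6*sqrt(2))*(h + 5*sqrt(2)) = h^2 - sqrt(2)*h - 60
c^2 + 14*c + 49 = (c + 7)^2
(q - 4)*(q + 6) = q^2 + 2*q - 24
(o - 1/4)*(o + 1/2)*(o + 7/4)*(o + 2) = o^4 + 4*o^3 + 69*o^2/16 + 13*o/32 - 7/16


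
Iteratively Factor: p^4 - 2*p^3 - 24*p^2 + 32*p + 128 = (p + 2)*(p^3 - 4*p^2 - 16*p + 64) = (p - 4)*(p + 2)*(p^2 - 16) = (p - 4)*(p + 2)*(p + 4)*(p - 4)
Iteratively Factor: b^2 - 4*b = (b)*(b - 4)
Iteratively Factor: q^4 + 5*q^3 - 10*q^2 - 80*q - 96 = (q + 3)*(q^3 + 2*q^2 - 16*q - 32) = (q + 3)*(q + 4)*(q^2 - 2*q - 8) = (q + 2)*(q + 3)*(q + 4)*(q - 4)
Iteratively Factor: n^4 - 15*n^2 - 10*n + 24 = (n - 4)*(n^3 + 4*n^2 + n - 6) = (n - 4)*(n - 1)*(n^2 + 5*n + 6) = (n - 4)*(n - 1)*(n + 3)*(n + 2)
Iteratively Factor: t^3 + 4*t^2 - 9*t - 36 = (t - 3)*(t^2 + 7*t + 12) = (t - 3)*(t + 4)*(t + 3)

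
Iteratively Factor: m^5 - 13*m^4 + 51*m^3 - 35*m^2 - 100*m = (m)*(m^4 - 13*m^3 + 51*m^2 - 35*m - 100) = m*(m - 4)*(m^3 - 9*m^2 + 15*m + 25) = m*(m - 4)*(m + 1)*(m^2 - 10*m + 25) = m*(m - 5)*(m - 4)*(m + 1)*(m - 5)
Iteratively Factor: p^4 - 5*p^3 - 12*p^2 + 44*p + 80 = (p - 5)*(p^3 - 12*p - 16) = (p - 5)*(p - 4)*(p^2 + 4*p + 4) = (p - 5)*(p - 4)*(p + 2)*(p + 2)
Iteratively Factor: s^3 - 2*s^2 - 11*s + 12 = (s - 1)*(s^2 - s - 12) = (s - 4)*(s - 1)*(s + 3)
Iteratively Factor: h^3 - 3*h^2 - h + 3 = (h - 1)*(h^2 - 2*h - 3) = (h - 1)*(h + 1)*(h - 3)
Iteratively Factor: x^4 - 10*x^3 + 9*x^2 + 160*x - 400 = (x - 5)*(x^3 - 5*x^2 - 16*x + 80) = (x - 5)*(x - 4)*(x^2 - x - 20) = (x - 5)^2*(x - 4)*(x + 4)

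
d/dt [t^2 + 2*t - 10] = 2*t + 2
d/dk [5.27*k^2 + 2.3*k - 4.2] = 10.54*k + 2.3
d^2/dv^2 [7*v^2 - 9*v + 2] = 14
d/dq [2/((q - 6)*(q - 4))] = 4*(5 - q)/(q^4 - 20*q^3 + 148*q^2 - 480*q + 576)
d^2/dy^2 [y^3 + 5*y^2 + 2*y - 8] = 6*y + 10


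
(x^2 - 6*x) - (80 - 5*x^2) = 6*x^2 - 6*x - 80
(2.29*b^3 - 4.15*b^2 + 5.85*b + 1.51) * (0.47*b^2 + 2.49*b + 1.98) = 1.0763*b^5 + 3.7516*b^4 - 3.0498*b^3 + 7.0592*b^2 + 15.3429*b + 2.9898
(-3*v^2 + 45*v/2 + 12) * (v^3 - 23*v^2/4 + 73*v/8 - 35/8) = -3*v^5 + 159*v^4/4 - 579*v^3/4 + 2391*v^2/16 + 177*v/16 - 105/2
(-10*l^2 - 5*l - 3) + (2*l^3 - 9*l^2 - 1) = 2*l^3 - 19*l^2 - 5*l - 4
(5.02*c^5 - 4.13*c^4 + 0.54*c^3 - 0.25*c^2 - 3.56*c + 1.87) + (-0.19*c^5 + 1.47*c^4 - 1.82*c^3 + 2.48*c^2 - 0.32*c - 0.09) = 4.83*c^5 - 2.66*c^4 - 1.28*c^3 + 2.23*c^2 - 3.88*c + 1.78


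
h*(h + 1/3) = h^2 + h/3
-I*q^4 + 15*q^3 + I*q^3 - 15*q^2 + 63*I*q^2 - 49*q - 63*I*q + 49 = (q + I)*(q + 7*I)^2*(-I*q + I)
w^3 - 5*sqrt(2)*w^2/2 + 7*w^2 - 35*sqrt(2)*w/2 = w*(w + 7)*(w - 5*sqrt(2)/2)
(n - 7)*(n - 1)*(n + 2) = n^3 - 6*n^2 - 9*n + 14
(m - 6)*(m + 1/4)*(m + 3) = m^3 - 11*m^2/4 - 75*m/4 - 9/2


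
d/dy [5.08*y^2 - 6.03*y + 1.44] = 10.16*y - 6.03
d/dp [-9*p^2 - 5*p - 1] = -18*p - 5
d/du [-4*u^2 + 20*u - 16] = 20 - 8*u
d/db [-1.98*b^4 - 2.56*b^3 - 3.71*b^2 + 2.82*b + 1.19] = -7.92*b^3 - 7.68*b^2 - 7.42*b + 2.82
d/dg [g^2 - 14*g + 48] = 2*g - 14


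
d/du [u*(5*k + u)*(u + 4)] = 10*k*u + 20*k + 3*u^2 + 8*u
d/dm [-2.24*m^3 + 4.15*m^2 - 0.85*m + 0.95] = -6.72*m^2 + 8.3*m - 0.85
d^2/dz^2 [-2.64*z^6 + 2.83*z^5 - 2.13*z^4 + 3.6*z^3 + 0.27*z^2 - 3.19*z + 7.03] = -79.2*z^4 + 56.6*z^3 - 25.56*z^2 + 21.6*z + 0.54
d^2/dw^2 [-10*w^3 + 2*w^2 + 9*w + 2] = 4 - 60*w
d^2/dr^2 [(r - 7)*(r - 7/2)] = 2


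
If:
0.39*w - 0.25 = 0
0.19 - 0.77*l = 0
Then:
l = 0.25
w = 0.64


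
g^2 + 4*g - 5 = (g - 1)*(g + 5)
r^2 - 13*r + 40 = (r - 8)*(r - 5)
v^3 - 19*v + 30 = (v - 3)*(v - 2)*(v + 5)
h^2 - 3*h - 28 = (h - 7)*(h + 4)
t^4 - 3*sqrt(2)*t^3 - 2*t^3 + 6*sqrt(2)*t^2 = t^2*(t - 2)*(t - 3*sqrt(2))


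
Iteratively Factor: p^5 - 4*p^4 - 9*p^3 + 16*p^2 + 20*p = (p - 2)*(p^4 - 2*p^3 - 13*p^2 - 10*p) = (p - 5)*(p - 2)*(p^3 + 3*p^2 + 2*p) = p*(p - 5)*(p - 2)*(p^2 + 3*p + 2) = p*(p - 5)*(p - 2)*(p + 2)*(p + 1)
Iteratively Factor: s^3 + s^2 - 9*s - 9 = (s + 1)*(s^2 - 9) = (s - 3)*(s + 1)*(s + 3)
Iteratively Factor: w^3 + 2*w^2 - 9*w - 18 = (w + 2)*(w^2 - 9) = (w - 3)*(w + 2)*(w + 3)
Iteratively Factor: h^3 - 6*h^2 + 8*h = (h - 4)*(h^2 - 2*h) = (h - 4)*(h - 2)*(h)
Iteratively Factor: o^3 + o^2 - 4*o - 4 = (o + 2)*(o^2 - o - 2) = (o - 2)*(o + 2)*(o + 1)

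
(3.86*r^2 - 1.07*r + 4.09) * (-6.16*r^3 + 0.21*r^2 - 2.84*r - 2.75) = -23.7776*r^5 + 7.4018*r^4 - 36.3815*r^3 - 6.7173*r^2 - 8.6731*r - 11.2475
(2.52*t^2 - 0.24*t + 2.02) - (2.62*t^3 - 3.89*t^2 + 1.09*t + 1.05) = -2.62*t^3 + 6.41*t^2 - 1.33*t + 0.97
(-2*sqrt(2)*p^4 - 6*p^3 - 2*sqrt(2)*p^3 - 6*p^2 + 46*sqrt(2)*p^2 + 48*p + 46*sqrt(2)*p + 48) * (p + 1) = -2*sqrt(2)*p^5 - 6*p^4 - 4*sqrt(2)*p^4 - 12*p^3 + 44*sqrt(2)*p^3 + 42*p^2 + 92*sqrt(2)*p^2 + 46*sqrt(2)*p + 96*p + 48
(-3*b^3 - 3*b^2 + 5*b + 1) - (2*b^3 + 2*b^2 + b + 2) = -5*b^3 - 5*b^2 + 4*b - 1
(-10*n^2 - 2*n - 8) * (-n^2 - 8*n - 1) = 10*n^4 + 82*n^3 + 34*n^2 + 66*n + 8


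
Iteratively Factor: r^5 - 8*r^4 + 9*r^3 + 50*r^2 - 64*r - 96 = (r + 1)*(r^4 - 9*r^3 + 18*r^2 + 32*r - 96) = (r - 4)*(r + 1)*(r^3 - 5*r^2 - 2*r + 24) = (r - 4)*(r + 1)*(r + 2)*(r^2 - 7*r + 12) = (r - 4)^2*(r + 1)*(r + 2)*(r - 3)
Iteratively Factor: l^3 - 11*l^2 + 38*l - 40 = (l - 5)*(l^2 - 6*l + 8) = (l - 5)*(l - 4)*(l - 2)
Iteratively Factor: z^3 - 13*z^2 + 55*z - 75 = (z - 5)*(z^2 - 8*z + 15) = (z - 5)^2*(z - 3)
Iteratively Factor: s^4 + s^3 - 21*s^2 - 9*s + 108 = (s + 4)*(s^3 - 3*s^2 - 9*s + 27) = (s + 3)*(s + 4)*(s^2 - 6*s + 9) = (s - 3)*(s + 3)*(s + 4)*(s - 3)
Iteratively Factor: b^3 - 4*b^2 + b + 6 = (b - 2)*(b^2 - 2*b - 3) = (b - 2)*(b + 1)*(b - 3)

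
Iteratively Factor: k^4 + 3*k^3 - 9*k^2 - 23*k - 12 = (k - 3)*(k^3 + 6*k^2 + 9*k + 4) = (k - 3)*(k + 1)*(k^2 + 5*k + 4) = (k - 3)*(k + 1)^2*(k + 4)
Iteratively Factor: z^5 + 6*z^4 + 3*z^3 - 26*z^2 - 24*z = (z + 4)*(z^4 + 2*z^3 - 5*z^2 - 6*z) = (z + 3)*(z + 4)*(z^3 - z^2 - 2*z) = (z - 2)*(z + 3)*(z + 4)*(z^2 + z) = z*(z - 2)*(z + 3)*(z + 4)*(z + 1)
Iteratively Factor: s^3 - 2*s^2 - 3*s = (s)*(s^2 - 2*s - 3) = s*(s + 1)*(s - 3)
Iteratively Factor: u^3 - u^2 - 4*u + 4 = (u - 1)*(u^2 - 4) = (u - 1)*(u + 2)*(u - 2)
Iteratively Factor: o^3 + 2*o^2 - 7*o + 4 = (o - 1)*(o^2 + 3*o - 4) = (o - 1)^2*(o + 4)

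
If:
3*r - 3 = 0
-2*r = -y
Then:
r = 1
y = 2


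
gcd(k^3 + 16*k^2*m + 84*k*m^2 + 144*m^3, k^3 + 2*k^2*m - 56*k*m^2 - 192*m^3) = k^2 + 10*k*m + 24*m^2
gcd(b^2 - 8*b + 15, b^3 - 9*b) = b - 3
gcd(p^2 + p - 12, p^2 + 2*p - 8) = p + 4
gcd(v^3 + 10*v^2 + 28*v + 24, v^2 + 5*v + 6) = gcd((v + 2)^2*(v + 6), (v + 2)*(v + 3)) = v + 2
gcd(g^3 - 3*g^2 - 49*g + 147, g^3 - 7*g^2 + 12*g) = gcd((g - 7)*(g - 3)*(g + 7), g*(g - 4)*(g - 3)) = g - 3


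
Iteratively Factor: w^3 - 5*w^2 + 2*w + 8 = (w - 2)*(w^2 - 3*w - 4) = (w - 2)*(w + 1)*(w - 4)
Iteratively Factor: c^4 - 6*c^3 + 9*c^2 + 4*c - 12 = (c - 2)*(c^3 - 4*c^2 + c + 6) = (c - 3)*(c - 2)*(c^2 - c - 2) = (c - 3)*(c - 2)^2*(c + 1)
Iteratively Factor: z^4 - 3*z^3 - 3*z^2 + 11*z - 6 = (z - 1)*(z^3 - 2*z^2 - 5*z + 6) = (z - 1)^2*(z^2 - z - 6) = (z - 3)*(z - 1)^2*(z + 2)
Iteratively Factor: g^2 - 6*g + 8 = (g - 4)*(g - 2)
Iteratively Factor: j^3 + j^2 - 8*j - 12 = (j + 2)*(j^2 - j - 6) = (j + 2)^2*(j - 3)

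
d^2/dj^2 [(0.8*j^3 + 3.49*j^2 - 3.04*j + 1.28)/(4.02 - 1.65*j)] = (-4.356*j^3 + 31.8384*j^2 - 77.56992*j - 79.440552)/(4.492125*j^3 - 32.83335*j^2 + 79.99398*j - 64.964808)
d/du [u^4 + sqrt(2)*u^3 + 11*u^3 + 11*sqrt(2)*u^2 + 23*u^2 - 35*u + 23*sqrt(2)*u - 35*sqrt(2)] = 4*u^3 + 3*sqrt(2)*u^2 + 33*u^2 + 22*sqrt(2)*u + 46*u - 35 + 23*sqrt(2)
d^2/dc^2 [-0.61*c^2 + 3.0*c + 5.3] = -1.22000000000000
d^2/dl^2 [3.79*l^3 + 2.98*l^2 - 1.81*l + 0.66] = 22.74*l + 5.96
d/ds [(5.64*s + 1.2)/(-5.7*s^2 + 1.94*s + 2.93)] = (32.148*s^2 + 13.68*s + 14.1972)/(32.49*s^4 - 22.116*s^3 - 29.6384*s^2 + 11.3684*s + 8.5849)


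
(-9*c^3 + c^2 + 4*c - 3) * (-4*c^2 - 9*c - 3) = 36*c^5 + 77*c^4 + 2*c^3 - 27*c^2 + 15*c + 9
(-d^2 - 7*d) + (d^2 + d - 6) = -6*d - 6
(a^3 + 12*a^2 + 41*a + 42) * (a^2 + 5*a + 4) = a^5 + 17*a^4 + 105*a^3 + 295*a^2 + 374*a + 168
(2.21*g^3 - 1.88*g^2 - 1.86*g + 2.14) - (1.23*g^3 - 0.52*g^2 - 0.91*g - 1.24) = 0.98*g^3 - 1.36*g^2 - 0.95*g + 3.38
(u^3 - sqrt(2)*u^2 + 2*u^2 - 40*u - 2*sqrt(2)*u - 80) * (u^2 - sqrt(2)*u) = u^5 - 2*sqrt(2)*u^4 + 2*u^4 - 38*u^3 - 4*sqrt(2)*u^3 - 76*u^2 + 40*sqrt(2)*u^2 + 80*sqrt(2)*u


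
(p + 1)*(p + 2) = p^2 + 3*p + 2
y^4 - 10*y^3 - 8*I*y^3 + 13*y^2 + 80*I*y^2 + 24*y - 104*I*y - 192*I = (y - 8)*(y - 3)*(y + 1)*(y - 8*I)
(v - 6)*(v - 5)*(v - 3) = v^3 - 14*v^2 + 63*v - 90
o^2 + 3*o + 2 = (o + 1)*(o + 2)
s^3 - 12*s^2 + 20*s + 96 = (s - 8)*(s - 6)*(s + 2)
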